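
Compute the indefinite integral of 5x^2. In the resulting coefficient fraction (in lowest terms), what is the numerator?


Apply the power rule for integration:
integral of ax^n dx = a/(n+1) * x^(n+1) + C
integral of 5x^2 dx
= 5/3 * x^3 + C
The coefficient in lowest terms is 5/3, and its numerator is 5

5


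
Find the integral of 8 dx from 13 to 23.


The integral of a constant k over [a, b] equals k * (b - a).
integral from 13 to 23 of 8 dx
= 8 * (23 - 13)
= 8 * 10
= 80

80


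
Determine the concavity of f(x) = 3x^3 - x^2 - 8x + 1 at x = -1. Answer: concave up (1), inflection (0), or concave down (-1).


Concavity is determined by the sign of f''(x).
f(x) = 3x^3 - x^2 - 8x + 1
f'(x) = 9x^2 - 2x - 8
f''(x) = 18x - 2
f''(-1) = 18 * (-1) - 2
= -18 - 2
= -20
Since f''(-1) < 0, the function is concave down (-1)

-1


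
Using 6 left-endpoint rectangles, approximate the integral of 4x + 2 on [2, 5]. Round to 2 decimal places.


Left Riemann sum uses left endpoints of each subinterval.
Interval: [2, 5], n = 6
dx = (5 - 2) / 6 = 1/2
Left endpoints: [2, 5/2, 3, 7/2, 4, 9/2]
f values: [10, 12, 14, 16, 18, 20]
Sum = dx * (sum of f values)
= 1/2 * 90
= 45 = 45.00

45.00


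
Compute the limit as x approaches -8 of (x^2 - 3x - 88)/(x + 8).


Direct substitution gives 0/0, so we factor the numerator.
Factor: (x^2 - 3x - 88) = (x + 8)(x - 11)
Cancel the common factor (x + 8):
(x^2 - 3x - 88)/(x + 8) = (x - 11)
Now substitute x = -8:
= (-8) - (11) = -19

-19


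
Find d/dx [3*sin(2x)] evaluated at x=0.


Apply the chain rule to differentiate 3*sin(2x):
d/dx [3*sin(2x)]
= 3 * cos(2x) * d/dx(2x)
= 3 * 2 * cos(2x)
= 6 * cos(2x)
Evaluate at x = 0:
= 6 * cos(0)
= 6 * 1
= 6

6


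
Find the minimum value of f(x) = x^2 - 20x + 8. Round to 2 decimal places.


For a quadratic f(x) = ax^2 + bx + c with a > 0, the minimum is at the vertex.
Vertex x-coordinate: x = -b/(2a)
x = -(-20) / (2 * 1)
x = 20/2 = 10
Substitute back to find the minimum value:
f(10) = 1 * 10^2 - 20 * 10 + 8
= 100 - 200 + 8
= -92 = -92.00

-92.00


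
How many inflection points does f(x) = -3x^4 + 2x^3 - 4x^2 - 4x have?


Inflection points occur where f''(x) = 0 and concavity changes.
f(x) = -3x^4 + 2x^3 - 4x^2 - 4x
f'(x) = -12x^3 + 6x^2 - 8x - 4
f''(x) = -36x^2 + 12x - 8
This is a quadratic in x. Use the discriminant to count real roots.
Discriminant = (12)^2 - 4 * (-36) * (-8)
= 144 - 1152
= -1008
Since discriminant < 0, f''(x) = 0 has no real solutions.
Number of inflection points: 0

0


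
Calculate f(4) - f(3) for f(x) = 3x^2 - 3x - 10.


Net change = f(b) - f(a)
f(x) = 3x^2 - 3x - 10
Compute f(4):
f(4) = 3 * 4^2 - 3 * 4 - 10
= 48 - 12 - 10
= 26
Compute f(3):
f(3) = 3 * 3^2 - 3 * 3 - 10
= 27 - 9 - 10
= 8
Net change = 26 - 8 = 18

18


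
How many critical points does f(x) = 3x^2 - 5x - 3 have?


Find where f'(x) = 0:
f'(x) = 6x - 5
Set f'(x) = 0:
6x - 5 = 0
x = 5 / 6 = 5/6
This is a linear equation in x, so there is exactly one solution.
Number of critical points: 1

1


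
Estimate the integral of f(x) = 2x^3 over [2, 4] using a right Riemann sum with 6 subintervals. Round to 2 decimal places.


Right Riemann sum uses right endpoints of each subinterval.
Interval: [2, 4], n = 6
dx = (4 - 2) / 6 = 1/3
Right endpoints: [7/3, 8/3, 3, 10/3, 11/3, 4]
f values: [686/27, 1024/27, 54, 2000/27, 2662/27, 128]
Sum = dx * (sum of f values)
= 1/3 * 418
= 418/3 ≈ 139.33

139.33


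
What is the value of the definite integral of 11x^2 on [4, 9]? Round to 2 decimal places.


Find the antiderivative of 11x^2:
F(x) = 11/3 * x^3
Apply the Fundamental Theorem of Calculus:
F(9) - F(4)
= 11/3 * 9^3 - 11/3 * 4^3
= 11/3 * (729 - 64)
= 11/3 * 665
= 7315/3 ≈ 2438.33

2438.33


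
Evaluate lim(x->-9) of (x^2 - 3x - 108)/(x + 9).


Direct substitution gives 0/0, so we factor the numerator.
Factor: (x^2 - 3x - 108) = (x + 9)(x - 12)
Cancel the common factor (x + 9):
(x^2 - 3x - 108)/(x + 9) = (x - 12)
Now substitute x = -9:
= (-9) - (12) = -21

-21


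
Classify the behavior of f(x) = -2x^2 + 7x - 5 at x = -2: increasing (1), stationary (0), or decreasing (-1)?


Compute f'(x) to determine behavior:
f'(x) = -4x + 7
f'(-2) = -4 * (-2) + 7
= 8 + 7
= 15
Since f'(-2) > 0, the function is increasing (1)

1


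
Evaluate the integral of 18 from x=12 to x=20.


The integral of a constant k over [a, b] equals k * (b - a).
integral from 12 to 20 of 18 dx
= 18 * (20 - 12)
= 18 * 8
= 144

144


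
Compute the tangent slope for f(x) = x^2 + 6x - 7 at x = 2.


The slope of the tangent line equals f'(x) at the point.
f(x) = x^2 + 6x - 7
f'(x) = 2x + 6
At x = 2:
f'(2) = 2 * 2 + 6
= 4 + 6
= 10

10


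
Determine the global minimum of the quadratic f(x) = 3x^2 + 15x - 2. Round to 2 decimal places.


For a quadratic f(x) = ax^2 + bx + c with a > 0, the minimum is at the vertex.
Vertex x-coordinate: x = -b/(2a)
x = -(15) / (2 * 3)
x = -15/6 = -5/2
Substitute back to find the minimum value:
f(-5/2) = 3 * (-5/2)^2 + 15 * (-5/2) - 2
= 75/4 - 75/2 - 2
= -83/4 = -20.75

-20.75


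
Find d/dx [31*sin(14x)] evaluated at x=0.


Apply the chain rule to differentiate 31*sin(14x):
d/dx [31*sin(14x)]
= 31 * cos(14x) * d/dx(14x)
= 31 * 14 * cos(14x)
= 434 * cos(14x)
Evaluate at x = 0:
= 434 * cos(0)
= 434 * 1
= 434

434


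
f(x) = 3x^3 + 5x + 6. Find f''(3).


First derivative:
f'(x) = 9x^2 + 5
Second derivative:
f''(x) = 18x
Substitute x = 3:
f''(3) = 18 * 3 + 0
= 54 + 0
= 54

54


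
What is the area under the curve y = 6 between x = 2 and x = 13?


The area under a constant function y = 6 is a rectangle.
Width = 13 - 2 = 11
Height = 6
Area = width * height
= 11 * 6
= 66

66


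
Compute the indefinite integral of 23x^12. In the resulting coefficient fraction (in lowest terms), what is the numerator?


Apply the power rule for integration:
integral of ax^n dx = a/(n+1) * x^(n+1) + C
integral of 23x^12 dx
= 23/13 * x^13 + C
The coefficient in lowest terms is 23/13, and its numerator is 23

23


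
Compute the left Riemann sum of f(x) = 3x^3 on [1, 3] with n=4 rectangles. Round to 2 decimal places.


Left Riemann sum uses left endpoints of each subinterval.
Interval: [1, 3], n = 4
dx = (3 - 1) / 4 = 1/2
Left endpoints: [1, 3/2, 2, 5/2]
f values: [3, 81/8, 24, 375/8]
Sum = dx * (sum of f values)
= 1/2 * 84
= 42 = 42.00

42.00


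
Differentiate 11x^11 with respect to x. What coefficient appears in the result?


We apply the power rule: d/dx [ax^n] = a*n * x^(n-1)
d/dx [11x^11]
= 11 * 11 * x^(11-1)
= 121x^10
The coefficient is 121

121


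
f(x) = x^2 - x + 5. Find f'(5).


Differentiate term by term using power and sum rules:
f(x) = x^2 - x + 5
f'(x) = 2x - 1
Substitute x = 5:
f'(5) = 2 * 5 - 1
= 10 - 1
= 9

9


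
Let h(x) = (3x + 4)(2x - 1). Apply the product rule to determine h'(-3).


Let u(x) = 3x + 4 and v(x) = 2x - 1
u'(x) = 3
v'(x) = 2
Product rule: h'(x) = u'(x)*v(x) + u(x)*v'(x)
= 3 * (2x - 1) + (3x + 4) * 2
At x = -3:
u(-3) = 3 * (-3) + 4 = -5
v(-3) = 2 * (-3) - 1 = -7
h'(-3) = 3 * (-7) + (-5) * 2
= -21 - 10
= -31

-31


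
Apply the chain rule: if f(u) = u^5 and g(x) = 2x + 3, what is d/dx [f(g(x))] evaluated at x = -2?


Using the chain rule: (f(g(x)))' = f'(g(x)) * g'(x)
First, find g(-2):
g(-2) = 2 * (-2) + 3 = -1
Next, f'(u) = 5u^4
And g'(x) = 2
So f'(g(-2)) * g'(-2)
= 5 * (-1)^4 * 2
= 5 * 1 * 2
= 10

10


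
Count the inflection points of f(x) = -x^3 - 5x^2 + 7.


Inflection points occur where f''(x) = 0 and concavity changes.
f(x) = -x^3 - 5x^2 + 7
f'(x) = -3x^2 - 10x
f''(x) = -6x - 10
Set f''(x) = 0:
-6x - 10 = 0
x = 10 / (-6) = -5/3
Since f''(x) is linear (degree 1), it changes sign at this point.
Therefore there is exactly 1 inflection point.

1


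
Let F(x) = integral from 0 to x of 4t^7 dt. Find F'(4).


By the Fundamental Theorem of Calculus (Part 1):
If F(x) = integral from 0 to x of f(t) dt, then F'(x) = f(x)
Here f(t) = 4t^7
So F'(x) = 4x^7
Evaluate at x = 4:
F'(4) = 4 * 4^7
= 4 * 16384
= 65536

65536


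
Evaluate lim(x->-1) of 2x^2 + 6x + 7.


Since polynomials are continuous, we use direct substitution.
lim(x->-1) of 2x^2 + 6x + 7
= 2 * (-1)^2 + 6 * (-1) + 7
= 2 - 6 + 7
= 3

3


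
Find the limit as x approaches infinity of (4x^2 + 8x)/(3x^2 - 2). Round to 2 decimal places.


For limits at infinity with equal-degree polynomials,
we compare leading coefficients.
Numerator leading term: 4x^2
Denominator leading term: 3x^2
Divide both by x^2:
lim = (4 + 8/x) / (3 - 2/x^2)
As x -> infinity, the 1/x and 1/x^2 terms vanish:
= 4/3 ≈ 1.33

1.33


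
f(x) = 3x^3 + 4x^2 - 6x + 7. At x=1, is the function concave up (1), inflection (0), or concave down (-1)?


Concavity is determined by the sign of f''(x).
f(x) = 3x^3 + 4x^2 - 6x + 7
f'(x) = 9x^2 + 8x - 6
f''(x) = 18x + 8
f''(1) = 18 * 1 + 8
= 18 + 8
= 26
Since f''(1) > 0, the function is concave up (1)

1


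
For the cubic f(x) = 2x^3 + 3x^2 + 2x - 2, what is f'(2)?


Differentiate f(x) = 2x^3 + 3x^2 + 2x - 2 term by term:
f'(x) = 6x^2 + 6x + 2
Substitute x = 2:
f'(2) = 6 * 2^2 + 6 * 2 + 2
= 24 + 12 + 2
= 38

38


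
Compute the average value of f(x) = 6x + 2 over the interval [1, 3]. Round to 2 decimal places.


Average value = 1/(b-a) * integral from a to b of f(x) dx
First compute the integral of 6x + 2:
F(x) = 3x^2 + 2x
F(3) = 3 * 9 + 2 * 3 = 33
F(1) = 3 * 1 + 2 * 1 = 5
Integral = 33 - 5 = 28
Average = 28 / (3 - 1) = 28 / 2
= 14 = 14.00

14.00


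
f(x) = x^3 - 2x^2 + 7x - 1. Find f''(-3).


First derivative:
f'(x) = 3x^2 - 4x + 7
Second derivative:
f''(x) = 6x - 4
Substitute x = -3:
f''(-3) = 6 * (-3) - 4
= -18 - 4
= -22

-22


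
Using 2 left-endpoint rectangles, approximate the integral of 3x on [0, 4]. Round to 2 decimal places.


Left Riemann sum uses left endpoints of each subinterval.
Interval: [0, 4], n = 2
dx = (4 - 0) / 2 = 2
Left endpoints: [0, 2]
f values: [0, 6]
Sum = dx * (sum of f values)
= 2 * 6
= 12 = 12.00

12.00


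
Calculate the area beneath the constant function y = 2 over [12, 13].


The area under a constant function y = 2 is a rectangle.
Width = 13 - 12 = 1
Height = 2
Area = width * height
= 1 * 2
= 2

2


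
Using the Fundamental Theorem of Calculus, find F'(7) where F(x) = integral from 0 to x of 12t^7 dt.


By the Fundamental Theorem of Calculus (Part 1):
If F(x) = integral from 0 to x of f(t) dt, then F'(x) = f(x)
Here f(t) = 12t^7
So F'(x) = 12x^7
Evaluate at x = 7:
F'(7) = 12 * 7^7
= 12 * 823543
= 9882516

9882516


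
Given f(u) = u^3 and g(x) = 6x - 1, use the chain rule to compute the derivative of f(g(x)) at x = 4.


Using the chain rule: (f(g(x)))' = f'(g(x)) * g'(x)
First, find g(4):
g(4) = 6 * 4 - 1 = 23
Next, f'(u) = 3u^2
And g'(x) = 6
So f'(g(4)) * g'(4)
= 3 * 23^2 * 6
= 3 * 529 * 6
= 9522

9522


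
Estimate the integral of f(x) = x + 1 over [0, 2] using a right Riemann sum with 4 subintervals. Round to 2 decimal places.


Right Riemann sum uses right endpoints of each subinterval.
Interval: [0, 2], n = 4
dx = (2 - 0) / 4 = 1/2
Right endpoints: [1/2, 1, 3/2, 2]
f values: [3/2, 2, 5/2, 3]
Sum = dx * (sum of f values)
= 1/2 * 9
= 9/2 = 4.50

4.50


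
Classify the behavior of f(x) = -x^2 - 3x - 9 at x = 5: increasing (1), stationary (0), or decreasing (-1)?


Compute f'(x) to determine behavior:
f'(x) = -2x - 3
f'(5) = -2 * 5 - 3
= -10 - 3
= -13
Since f'(5) < 0, the function is decreasing (-1)

-1


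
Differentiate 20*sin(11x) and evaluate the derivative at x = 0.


Apply the chain rule to differentiate 20*sin(11x):
d/dx [20*sin(11x)]
= 20 * cos(11x) * d/dx(11x)
= 20 * 11 * cos(11x)
= 220 * cos(11x)
Evaluate at x = 0:
= 220 * cos(0)
= 220 * 1
= 220

220


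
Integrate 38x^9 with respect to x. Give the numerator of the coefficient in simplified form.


Apply the power rule for integration:
integral of ax^n dx = a/(n+1) * x^(n+1) + C
integral of 38x^9 dx
= 38/10 * x^10 + C
= 19/5 * x^10 + C
The coefficient in lowest terms is 19/5, and its numerator is 19

19


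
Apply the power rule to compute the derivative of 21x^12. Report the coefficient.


We apply the power rule: d/dx [ax^n] = a*n * x^(n-1)
d/dx [21x^12]
= 21 * 12 * x^(12-1)
= 252x^11
The coefficient is 252

252


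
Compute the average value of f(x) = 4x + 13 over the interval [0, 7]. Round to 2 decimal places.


Average value = 1/(b-a) * integral from a to b of f(x) dx
First compute the integral of 4x + 13:
F(x) = 2x^2 + 13x
F(7) = 2 * 49 + 13 * 7 = 189
F(0) = 2 * 0 + 13 * 0 = 0
Integral = 189 - 0 = 189
Average = 189 / (7 - 0) = 189 / 7
= 27 = 27.00

27.00


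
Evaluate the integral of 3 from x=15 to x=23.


The integral of a constant k over [a, b] equals k * (b - a).
integral from 15 to 23 of 3 dx
= 3 * (23 - 15)
= 3 * 8
= 24

24


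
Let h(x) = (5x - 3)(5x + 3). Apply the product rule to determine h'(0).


Let u(x) = 5x - 3 and v(x) = 5x + 3
u'(x) = 5
v'(x) = 5
Product rule: h'(x) = u'(x)*v(x) + u(x)*v'(x)
= 5 * (5x + 3) + (5x - 3) * 5
At x = 0:
u(0) = 5 * 0 - 3 = -3
v(0) = 5 * 0 + 3 = 3
h'(0) = 5 * 3 + (-3) * 5
= 15 - 15
= 0

0


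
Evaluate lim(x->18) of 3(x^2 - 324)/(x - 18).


Direct substitution gives 0/0, so we factor the numerator.
Factor: 3(x^2 - 324) = 3 * (x - 18)(x + 18)
Cancel the common factor (x - 18):
3(x^2 - 324)/(x - 18) = 3 * (x + 18)
Now substitute x = 18:
= 3 * (18 + 18) = 108

108


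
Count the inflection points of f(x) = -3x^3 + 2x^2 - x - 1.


Inflection points occur where f''(x) = 0 and concavity changes.
f(x) = -3x^3 + 2x^2 - x - 1
f'(x) = -9x^2 + 4x - 1
f''(x) = -18x + 4
Set f''(x) = 0:
-18x + 4 = 0
x = -4 / (-18) = 2/9
Since f''(x) is linear (degree 1), it changes sign at this point.
Therefore there is exactly 1 inflection point.

1


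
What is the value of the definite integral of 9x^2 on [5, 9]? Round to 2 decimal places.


Find the antiderivative of 9x^2:
F(x) = 9/3 * x^3
Apply the Fundamental Theorem of Calculus:
F(9) - F(5)
= 9/3 * 9^3 - 9/3 * 5^3
= 9/3 * (729 - 125)
= 9/3 * 604
= 1812 = 1812.00

1812.00


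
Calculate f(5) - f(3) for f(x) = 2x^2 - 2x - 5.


Net change = f(b) - f(a)
f(x) = 2x^2 - 2x - 5
Compute f(5):
f(5) = 2 * 5^2 - 2 * 5 - 5
= 50 - 10 - 5
= 35
Compute f(3):
f(3) = 2 * 3^2 - 2 * 3 - 5
= 18 - 6 - 5
= 7
Net change = 35 - 7 = 28

28


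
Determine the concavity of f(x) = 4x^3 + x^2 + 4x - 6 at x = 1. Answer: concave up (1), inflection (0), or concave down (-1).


Concavity is determined by the sign of f''(x).
f(x) = 4x^3 + x^2 + 4x - 6
f'(x) = 12x^2 + 2x + 4
f''(x) = 24x + 2
f''(1) = 24 * 1 + 2
= 24 + 2
= 26
Since f''(1) > 0, the function is concave up (1)

1


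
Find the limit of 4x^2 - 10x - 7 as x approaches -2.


Since polynomials are continuous, we use direct substitution.
lim(x->-2) of 4x^2 - 10x - 7
= 4 * (-2)^2 - 10 * (-2) - 7
= 16 + 20 - 7
= 29

29


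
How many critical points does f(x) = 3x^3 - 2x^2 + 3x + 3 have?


Find where f'(x) = 0:
f(x) = 3x^3 - 2x^2 + 3x + 3
f'(x) = 9x^2 - 4x + 3
This is a quadratic in x. Use the discriminant to count real roots.
Discriminant = (-4)^2 - 4 * 9 * 3
= 16 - 108
= -92
Since discriminant < 0, f'(x) = 0 has no real solutions.
Number of critical points: 0

0


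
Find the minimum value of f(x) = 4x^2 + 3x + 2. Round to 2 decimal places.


For a quadratic f(x) = ax^2 + bx + c with a > 0, the minimum is at the vertex.
Vertex x-coordinate: x = -b/(2a)
x = -(3) / (2 * 4)
x = -3/8
Substitute back to find the minimum value:
f(-3/8) = 4 * (-3/8)^2 + 3 * (-3/8) + 2
= 9/16 - 9/8 + 2
= 23/16 ≈ 1.44

1.44


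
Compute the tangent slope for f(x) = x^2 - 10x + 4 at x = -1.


The slope of the tangent line equals f'(x) at the point.
f(x) = x^2 - 10x + 4
f'(x) = 2x - 10
At x = -1:
f'(-1) = 2 * (-1) - 10
= -2 - 10
= -12

-12


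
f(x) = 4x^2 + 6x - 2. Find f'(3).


Differentiate term by term using power and sum rules:
f(x) = 4x^2 + 6x - 2
f'(x) = 8x + 6
Substitute x = 3:
f'(3) = 8 * 3 + 6
= 24 + 6
= 30

30


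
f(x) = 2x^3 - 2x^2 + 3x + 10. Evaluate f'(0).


Differentiate f(x) = 2x^3 - 2x^2 + 3x + 10 term by term:
f'(x) = 6x^2 - 4x + 3
Substitute x = 0:
f'(0) = 6 * 0^2 - 4 * 0 + 3
= 0 + 0 + 3
= 3

3


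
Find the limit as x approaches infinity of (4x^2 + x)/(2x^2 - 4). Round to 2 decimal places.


For limits at infinity with equal-degree polynomials,
we compare leading coefficients.
Numerator leading term: 4x^2
Denominator leading term: 2x^2
Divide both by x^2:
lim = (4 + 1/x) / (2 - 4/x^2)
As x -> infinity, the 1/x and 1/x^2 terms vanish:
= 4/2 = 2 = 2.00

2.00


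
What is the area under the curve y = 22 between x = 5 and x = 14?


The area under a constant function y = 22 is a rectangle.
Width = 14 - 5 = 9
Height = 22
Area = width * height
= 9 * 22
= 198

198


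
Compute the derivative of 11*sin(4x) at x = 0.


Apply the chain rule to differentiate 11*sin(4x):
d/dx [11*sin(4x)]
= 11 * cos(4x) * d/dx(4x)
= 11 * 4 * cos(4x)
= 44 * cos(4x)
Evaluate at x = 0:
= 44 * cos(0)
= 44 * 1
= 44

44


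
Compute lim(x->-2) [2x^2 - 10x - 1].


Since polynomials are continuous, we use direct substitution.
lim(x->-2) of 2x^2 - 10x - 1
= 2 * (-2)^2 - 10 * (-2) - 1
= 8 + 20 - 1
= 27

27


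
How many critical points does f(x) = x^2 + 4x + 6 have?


Find where f'(x) = 0:
f'(x) = 2x + 4
Set f'(x) = 0:
2x + 4 = 0
x = -4 / 2 = -2
This is a linear equation in x, so there is exactly one solution.
Number of critical points: 1

1


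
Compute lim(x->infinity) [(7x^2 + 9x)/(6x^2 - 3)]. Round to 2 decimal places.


For limits at infinity with equal-degree polynomials,
we compare leading coefficients.
Numerator leading term: 7x^2
Denominator leading term: 6x^2
Divide both by x^2:
lim = (7 + 9/x) / (6 - 3/x^2)
As x -> infinity, the 1/x and 1/x^2 terms vanish:
= 7/6 ≈ 1.17

1.17


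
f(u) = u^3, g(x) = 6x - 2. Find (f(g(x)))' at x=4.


Using the chain rule: (f(g(x)))' = f'(g(x)) * g'(x)
First, find g(4):
g(4) = 6 * 4 - 2 = 22
Next, f'(u) = 3u^2
And g'(x) = 6
So f'(g(4)) * g'(4)
= 3 * 22^2 * 6
= 3 * 484 * 6
= 8712

8712


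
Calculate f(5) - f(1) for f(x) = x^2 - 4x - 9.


Net change = f(b) - f(a)
f(x) = x^2 - 4x - 9
Compute f(5):
f(5) = 1 * 5^2 - 4 * 5 - 9
= 25 - 20 - 9
= -4
Compute f(1):
f(1) = 1 * 1^2 - 4 * 1 - 9
= 1 - 4 - 9
= -12
Net change = -4 - (-12) = 8

8


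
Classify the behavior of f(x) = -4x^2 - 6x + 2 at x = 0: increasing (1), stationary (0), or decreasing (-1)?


Compute f'(x) to determine behavior:
f'(x) = -8x - 6
f'(0) = -8 * 0 - 6
= 0 - 6
= -6
Since f'(0) < 0, the function is decreasing (-1)

-1


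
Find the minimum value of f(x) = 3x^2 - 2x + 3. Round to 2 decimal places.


For a quadratic f(x) = ax^2 + bx + c with a > 0, the minimum is at the vertex.
Vertex x-coordinate: x = -b/(2a)
x = -(-2) / (2 * 3)
x = 2/6 = 1/3
Substitute back to find the minimum value:
f(1/3) = 3 * (1/3)^2 - 2 * (1/3) + 3
= 1/3 - 2/3 + 3
= 8/3 ≈ 2.67

2.67


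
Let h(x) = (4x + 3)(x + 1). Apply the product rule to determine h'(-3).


Let u(x) = 4x + 3 and v(x) = x + 1
u'(x) = 4
v'(x) = 1
Product rule: h'(x) = u'(x)*v(x) + u(x)*v'(x)
= 4 * (x + 1) + (4x + 3) * 1
At x = -3:
u(-3) = 4 * (-3) + 3 = -9
v(-3) = 1 * (-3) + 1 = -2
h'(-3) = 4 * (-2) + (-9) * 1
= -8 - 9
= -17

-17


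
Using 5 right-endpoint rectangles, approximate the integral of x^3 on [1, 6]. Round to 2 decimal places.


Right Riemann sum uses right endpoints of each subinterval.
Interval: [1, 6], n = 5
dx = (6 - 1) / 5 = 1
Right endpoints: [2, 3, 4, 5, 6]
f values: [8, 27, 64, 125, 216]
Sum = dx * (sum of f values)
= 1 * 440
= 440 = 440.00

440.00


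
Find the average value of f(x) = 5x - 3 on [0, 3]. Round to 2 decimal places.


Average value = 1/(b-a) * integral from a to b of f(x) dx
First compute the integral of 5x - 3:
F(x) = (5/2)x^2 - 3x
F(3) = 5/2 * 9 - 3 * 3 = 27/2
F(0) = 5/2 * 0 - 3 * 0 = 0
Integral = 27/2 - 0 = 27/2
Average = (27/2) / (3 - 0) = (27/2) / 3
= 9/2 = 4.50

4.50


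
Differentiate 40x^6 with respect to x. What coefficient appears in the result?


We apply the power rule: d/dx [ax^n] = a*n * x^(n-1)
d/dx [40x^6]
= 40 * 6 * x^(6-1)
= 240x^5
The coefficient is 240

240


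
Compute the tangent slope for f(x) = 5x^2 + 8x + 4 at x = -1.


The slope of the tangent line equals f'(x) at the point.
f(x) = 5x^2 + 8x + 4
f'(x) = 10x + 8
At x = -1:
f'(-1) = 10 * (-1) + 8
= -10 + 8
= -2

-2


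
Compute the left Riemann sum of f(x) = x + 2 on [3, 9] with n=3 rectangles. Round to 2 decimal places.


Left Riemann sum uses left endpoints of each subinterval.
Interval: [3, 9], n = 3
dx = (9 - 3) / 3 = 2
Left endpoints: [3, 5, 7]
f values: [5, 7, 9]
Sum = dx * (sum of f values)
= 2 * 21
= 42 = 42.00

42.00


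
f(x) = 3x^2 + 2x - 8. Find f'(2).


Differentiate term by term using power and sum rules:
f(x) = 3x^2 + 2x - 8
f'(x) = 6x + 2
Substitute x = 2:
f'(2) = 6 * 2 + 2
= 12 + 2
= 14

14


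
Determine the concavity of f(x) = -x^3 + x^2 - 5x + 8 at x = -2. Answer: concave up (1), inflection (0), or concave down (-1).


Concavity is determined by the sign of f''(x).
f(x) = -x^3 + x^2 - 5x + 8
f'(x) = -3x^2 + 2x - 5
f''(x) = -6x + 2
f''(-2) = -6 * (-2) + 2
= 12 + 2
= 14
Since f''(-2) > 0, the function is concave up (1)

1


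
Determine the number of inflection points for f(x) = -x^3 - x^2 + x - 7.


Inflection points occur where f''(x) = 0 and concavity changes.
f(x) = -x^3 - x^2 + x - 7
f'(x) = -3x^2 - 2x + 1
f''(x) = -6x - 2
Set f''(x) = 0:
-6x - 2 = 0
x = 2 / (-6) = -1/3
Since f''(x) is linear (degree 1), it changes sign at this point.
Therefore there is exactly 1 inflection point.

1


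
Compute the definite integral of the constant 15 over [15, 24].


The integral of a constant k over [a, b] equals k * (b - a).
integral from 15 to 24 of 15 dx
= 15 * (24 - 15)
= 15 * 9
= 135

135


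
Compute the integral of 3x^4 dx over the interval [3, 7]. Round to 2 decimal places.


Find the antiderivative of 3x^4:
F(x) = 3/5 * x^5
Apply the Fundamental Theorem of Calculus:
F(7) - F(3)
= 3/5 * 7^5 - 3/5 * 3^5
= 3/5 * (16807 - 243)
= 3/5 * 16564
= 49692/5 = 9938.40

9938.40


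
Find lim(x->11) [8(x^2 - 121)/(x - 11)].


Direct substitution gives 0/0, so we factor the numerator.
Factor: 8(x^2 - 121) = 8 * (x - 11)(x + 11)
Cancel the common factor (x - 11):
8(x^2 - 121)/(x - 11) = 8 * (x + 11)
Now substitute x = 11:
= 8 * (11 + 11) = 176

176


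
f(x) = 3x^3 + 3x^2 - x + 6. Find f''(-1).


First derivative:
f'(x) = 9x^2 + 6x - 1
Second derivative:
f''(x) = 18x + 6
Substitute x = -1:
f''(-1) = 18 * (-1) + 6
= -18 + 6
= -12

-12


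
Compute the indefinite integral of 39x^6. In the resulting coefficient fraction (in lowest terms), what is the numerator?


Apply the power rule for integration:
integral of ax^n dx = a/(n+1) * x^(n+1) + C
integral of 39x^6 dx
= 39/7 * x^7 + C
The coefficient in lowest terms is 39/7, and its numerator is 39

39


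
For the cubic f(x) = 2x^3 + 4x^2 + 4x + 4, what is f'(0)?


Differentiate f(x) = 2x^3 + 4x^2 + 4x + 4 term by term:
f'(x) = 6x^2 + 8x + 4
Substitute x = 0:
f'(0) = 6 * 0^2 + 8 * 0 + 4
= 0 + 0 + 4
= 4

4


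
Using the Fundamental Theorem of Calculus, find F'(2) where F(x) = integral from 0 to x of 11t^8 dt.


By the Fundamental Theorem of Calculus (Part 1):
If F(x) = integral from 0 to x of f(t) dt, then F'(x) = f(x)
Here f(t) = 11t^8
So F'(x) = 11x^8
Evaluate at x = 2:
F'(2) = 11 * 2^8
= 11 * 256
= 2816

2816


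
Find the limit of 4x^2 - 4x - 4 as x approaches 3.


Since polynomials are continuous, we use direct substitution.
lim(x->3) of 4x^2 - 4x - 4
= 4 * 3^2 - 4 * 3 - 4
= 36 - 12 - 4
= 20

20


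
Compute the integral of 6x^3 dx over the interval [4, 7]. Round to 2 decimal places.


Find the antiderivative of 6x^3:
F(x) = 6/4 * x^4
Apply the Fundamental Theorem of Calculus:
F(7) - F(4)
= 6/4 * 7^4 - 6/4 * 4^4
= 6/4 * (2401 - 256)
= 6/4 * 2145
= 6435/2 = 3217.50

3217.50


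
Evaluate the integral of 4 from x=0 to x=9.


The integral of a constant k over [a, b] equals k * (b - a).
integral from 0 to 9 of 4 dx
= 4 * (9 - 0)
= 4 * 9
= 36

36


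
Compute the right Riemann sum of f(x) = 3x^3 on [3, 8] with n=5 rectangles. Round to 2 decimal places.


Right Riemann sum uses right endpoints of each subinterval.
Interval: [3, 8], n = 5
dx = (8 - 3) / 5 = 1
Right endpoints: [4, 5, 6, 7, 8]
f values: [192, 375, 648, 1029, 1536]
Sum = dx * (sum of f values)
= 1 * 3780
= 3780 = 3780.00

3780.00


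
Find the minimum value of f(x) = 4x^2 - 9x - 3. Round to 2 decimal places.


For a quadratic f(x) = ax^2 + bx + c with a > 0, the minimum is at the vertex.
Vertex x-coordinate: x = -b/(2a)
x = -(-9) / (2 * 4)
x = 9/8
Substitute back to find the minimum value:
f(9/8) = 4 * (9/8)^2 - 9 * (9/8) - 3
= 81/16 - 81/8 - 3
= -129/16 ≈ -8.06

-8.06


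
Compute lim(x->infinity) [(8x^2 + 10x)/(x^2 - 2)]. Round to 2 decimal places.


For limits at infinity with equal-degree polynomials,
we compare leading coefficients.
Numerator leading term: 8x^2
Denominator leading term: x^2
Divide both by x^2:
lim = (8 + 10/x) / (1 - 2/x^2)
As x -> infinity, the 1/x and 1/x^2 terms vanish:
= 8/1 = 8 = 8.00

8.00


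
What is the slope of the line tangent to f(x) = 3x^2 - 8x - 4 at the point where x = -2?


The slope of the tangent line equals f'(x) at the point.
f(x) = 3x^2 - 8x - 4
f'(x) = 6x - 8
At x = -2:
f'(-2) = 6 * (-2) - 8
= -12 - 8
= -20

-20


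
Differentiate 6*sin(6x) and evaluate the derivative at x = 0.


Apply the chain rule to differentiate 6*sin(6x):
d/dx [6*sin(6x)]
= 6 * cos(6x) * d/dx(6x)
= 6 * 6 * cos(6x)
= 36 * cos(6x)
Evaluate at x = 0:
= 36 * cos(0)
= 36 * 1
= 36

36


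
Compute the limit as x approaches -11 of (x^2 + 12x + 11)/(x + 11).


Direct substitution gives 0/0, so we factor the numerator.
Factor: (x^2 + 12x + 11) = (x + 11)(x + 1)
Cancel the common factor (x + 11):
(x^2 + 12x + 11)/(x + 11) = (x + 1)
Now substitute x = -11:
= (-11) - (-1) = -10

-10


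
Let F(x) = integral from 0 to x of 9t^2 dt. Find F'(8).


By the Fundamental Theorem of Calculus (Part 1):
If F(x) = integral from 0 to x of f(t) dt, then F'(x) = f(x)
Here f(t) = 9t^2
So F'(x) = 9x^2
Evaluate at x = 8:
F'(8) = 9 * 8^2
= 9 * 64
= 576

576


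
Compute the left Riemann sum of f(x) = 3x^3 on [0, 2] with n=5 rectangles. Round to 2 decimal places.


Left Riemann sum uses left endpoints of each subinterval.
Interval: [0, 2], n = 5
dx = (2 - 0) / 5 = 2/5
Left endpoints: [0, 2/5, 4/5, 6/5, 8/5]
f values: [0, 24/125, 192/125, 648/125, 1536/125]
Sum = dx * (sum of f values)
= 2/5 * 96/5
= 192/25 = 7.68

7.68


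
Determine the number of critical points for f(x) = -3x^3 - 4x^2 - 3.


Find where f'(x) = 0:
f(x) = -3x^3 - 4x^2 - 3
f'(x) = -9x^2 - 8x
This is a quadratic in x. Use the discriminant to count real roots.
Discriminant = (-8)^2 - 4 * (-9) * 0
= 64 - 0
= 64
Since discriminant > 0, f'(x) = 0 has 2 real solutions.
Number of critical points: 2

2


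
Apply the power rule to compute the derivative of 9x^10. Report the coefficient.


We apply the power rule: d/dx [ax^n] = a*n * x^(n-1)
d/dx [9x^10]
= 9 * 10 * x^(10-1)
= 90x^9
The coefficient is 90

90


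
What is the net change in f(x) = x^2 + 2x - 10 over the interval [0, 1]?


Net change = f(b) - f(a)
f(x) = x^2 + 2x - 10
Compute f(1):
f(1) = 1 * 1^2 + 2 * 1 - 10
= 1 + 2 - 10
= -7
Compute f(0):
f(0) = 1 * 0^2 + 2 * 0 - 10
= 0 + 0 - 10
= -10
Net change = -7 - (-10) = 3

3


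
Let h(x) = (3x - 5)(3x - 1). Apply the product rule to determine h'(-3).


Let u(x) = 3x - 5 and v(x) = 3x - 1
u'(x) = 3
v'(x) = 3
Product rule: h'(x) = u'(x)*v(x) + u(x)*v'(x)
= 3 * (3x - 1) + (3x - 5) * 3
At x = -3:
u(-3) = 3 * (-3) - 5 = -14
v(-3) = 3 * (-3) - 1 = -10
h'(-3) = 3 * (-10) + (-14) * 3
= -30 - 42
= -72

-72


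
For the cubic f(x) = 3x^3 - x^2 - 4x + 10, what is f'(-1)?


Differentiate f(x) = 3x^3 - x^2 - 4x + 10 term by term:
f'(x) = 9x^2 - 2x - 4
Substitute x = -1:
f'(-1) = 9 * (-1)^2 - 2 * (-1) - 4
= 9 + 2 - 4
= 7

7


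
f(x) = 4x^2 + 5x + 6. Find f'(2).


Differentiate term by term using power and sum rules:
f(x) = 4x^2 + 5x + 6
f'(x) = 8x + 5
Substitute x = 2:
f'(2) = 8 * 2 + 5
= 16 + 5
= 21

21


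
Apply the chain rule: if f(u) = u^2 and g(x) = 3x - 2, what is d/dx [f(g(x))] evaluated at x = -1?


Using the chain rule: (f(g(x)))' = f'(g(x)) * g'(x)
First, find g(-1):
g(-1) = 3 * (-1) - 2 = -5
Next, f'(u) = 2u
And g'(x) = 3
So f'(g(-1)) * g'(-1)
= 2 * (-5) * 3
= -30

-30


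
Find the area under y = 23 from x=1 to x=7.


The area under a constant function y = 23 is a rectangle.
Width = 7 - 1 = 6
Height = 23
Area = width * height
= 6 * 23
= 138

138


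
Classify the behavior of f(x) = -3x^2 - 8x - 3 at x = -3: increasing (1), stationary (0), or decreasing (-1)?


Compute f'(x) to determine behavior:
f'(x) = -6x - 8
f'(-3) = -6 * (-3) - 8
= 18 - 8
= 10
Since f'(-3) > 0, the function is increasing (1)

1


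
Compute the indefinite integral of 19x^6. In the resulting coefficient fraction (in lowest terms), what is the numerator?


Apply the power rule for integration:
integral of ax^n dx = a/(n+1) * x^(n+1) + C
integral of 19x^6 dx
= 19/7 * x^7 + C
The coefficient in lowest terms is 19/7, and its numerator is 19

19


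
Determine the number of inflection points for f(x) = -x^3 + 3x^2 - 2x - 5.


Inflection points occur where f''(x) = 0 and concavity changes.
f(x) = -x^3 + 3x^2 - 2x - 5
f'(x) = -3x^2 + 6x - 2
f''(x) = -6x + 6
Set f''(x) = 0:
-6x + 6 = 0
x = -6 / (-6) = 1
Since f''(x) is linear (degree 1), it changes sign at this point.
Therefore there is exactly 1 inflection point.

1


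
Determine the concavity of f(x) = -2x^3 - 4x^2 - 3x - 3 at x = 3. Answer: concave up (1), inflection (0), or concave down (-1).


Concavity is determined by the sign of f''(x).
f(x) = -2x^3 - 4x^2 - 3x - 3
f'(x) = -6x^2 - 8x - 3
f''(x) = -12x - 8
f''(3) = -12 * 3 - 8
= -36 - 8
= -44
Since f''(3) < 0, the function is concave down (-1)

-1


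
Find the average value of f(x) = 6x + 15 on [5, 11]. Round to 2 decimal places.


Average value = 1/(b-a) * integral from a to b of f(x) dx
First compute the integral of 6x + 15:
F(x) = 3x^2 + 15x
F(11) = 3 * 121 + 15 * 11 = 528
F(5) = 3 * 25 + 15 * 5 = 150
Integral = 528 - 150 = 378
Average = 378 / (11 - 5) = 378 / 6
= 63 = 63.00

63.00


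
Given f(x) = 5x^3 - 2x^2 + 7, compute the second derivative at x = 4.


First derivative:
f'(x) = 15x^2 - 4x
Second derivative:
f''(x) = 30x - 4
Substitute x = 4:
f''(4) = 30 * 4 - 4
= 120 - 4
= 116

116


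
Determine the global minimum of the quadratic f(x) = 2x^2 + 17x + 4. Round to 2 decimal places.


For a quadratic f(x) = ax^2 + bx + c with a > 0, the minimum is at the vertex.
Vertex x-coordinate: x = -b/(2a)
x = -(17) / (2 * 2)
x = -17/4
Substitute back to find the minimum value:
f(-17/4) = 2 * (-17/4)^2 + 17 * (-17/4) + 4
= 289/8 - 289/4 + 4
= -257/8 ≈ -32.13

-32.13


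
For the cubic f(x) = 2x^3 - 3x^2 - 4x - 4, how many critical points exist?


Find where f'(x) = 0:
f(x) = 2x^3 - 3x^2 - 4x - 4
f'(x) = 6x^2 - 6x - 4
This is a quadratic in x. Use the discriminant to count real roots.
Discriminant = (-6)^2 - 4 * 6 * (-4)
= 36 - (-96)
= 132
Since discriminant > 0, f'(x) = 0 has 2 real solutions.
Number of critical points: 2

2


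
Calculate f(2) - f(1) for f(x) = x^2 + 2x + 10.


Net change = f(b) - f(a)
f(x) = x^2 + 2x + 10
Compute f(2):
f(2) = 1 * 2^2 + 2 * 2 + 10
= 4 + 4 + 10
= 18
Compute f(1):
f(1) = 1 * 1^2 + 2 * 1 + 10
= 1 + 2 + 10
= 13
Net change = 18 - 13 = 5

5


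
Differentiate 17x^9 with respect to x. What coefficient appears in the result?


We apply the power rule: d/dx [ax^n] = a*n * x^(n-1)
d/dx [17x^9]
= 17 * 9 * x^(9-1)
= 153x^8
The coefficient is 153

153


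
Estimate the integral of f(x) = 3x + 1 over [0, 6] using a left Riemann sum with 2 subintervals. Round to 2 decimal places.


Left Riemann sum uses left endpoints of each subinterval.
Interval: [0, 6], n = 2
dx = (6 - 0) / 2 = 3
Left endpoints: [0, 3]
f values: [1, 10]
Sum = dx * (sum of f values)
= 3 * 11
= 33 = 33.00

33.00


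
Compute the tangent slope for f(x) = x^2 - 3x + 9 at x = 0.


The slope of the tangent line equals f'(x) at the point.
f(x) = x^2 - 3x + 9
f'(x) = 2x - 3
At x = 0:
f'(0) = 2 * 0 - 3
= 0 - 3
= -3

-3


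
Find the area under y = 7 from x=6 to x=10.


The area under a constant function y = 7 is a rectangle.
Width = 10 - 6 = 4
Height = 7
Area = width * height
= 4 * 7
= 28

28


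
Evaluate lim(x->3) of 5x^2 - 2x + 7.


Since polynomials are continuous, we use direct substitution.
lim(x->3) of 5x^2 - 2x + 7
= 5 * 3^2 - 2 * 3 + 7
= 45 - 6 + 7
= 46

46


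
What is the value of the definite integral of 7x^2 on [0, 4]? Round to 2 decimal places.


Find the antiderivative of 7x^2:
F(x) = 7/3 * x^3
Apply the Fundamental Theorem of Calculus:
F(4) - F(0)
= 7/3 * 4^3 - 7/3 * 0^3
= 7/3 * (64 - 0)
= 7/3 * 64
= 448/3 ≈ 149.33

149.33


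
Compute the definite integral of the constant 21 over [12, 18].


The integral of a constant k over [a, b] equals k * (b - a).
integral from 12 to 18 of 21 dx
= 21 * (18 - 12)
= 21 * 6
= 126

126


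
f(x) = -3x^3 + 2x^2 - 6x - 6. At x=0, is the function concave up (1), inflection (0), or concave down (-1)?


Concavity is determined by the sign of f''(x).
f(x) = -3x^3 + 2x^2 - 6x - 6
f'(x) = -9x^2 + 4x - 6
f''(x) = -18x + 4
f''(0) = -18 * 0 + 4
= 0 + 4
= 4
Since f''(0) > 0, the function is concave up (1)

1


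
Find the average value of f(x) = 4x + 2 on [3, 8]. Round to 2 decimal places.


Average value = 1/(b-a) * integral from a to b of f(x) dx
First compute the integral of 4x + 2:
F(x) = 2x^2 + 2x
F(8) = 2 * 64 + 2 * 8 = 144
F(3) = 2 * 9 + 2 * 3 = 24
Integral = 144 - 24 = 120
Average = 120 / (8 - 3) = 120 / 5
= 24 = 24.00

24.00


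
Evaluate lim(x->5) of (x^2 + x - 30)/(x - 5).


Direct substitution gives 0/0, so we factor the numerator.
Factor: (x^2 + x - 30) = (x - 5)(x + 6)
Cancel the common factor (x - 5):
(x^2 + x - 30)/(x - 5) = (x + 6)
Now substitute x = 5:
= (5) - (-6) = 11

11


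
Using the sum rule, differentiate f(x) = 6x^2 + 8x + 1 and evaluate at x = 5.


Differentiate term by term using power and sum rules:
f(x) = 6x^2 + 8x + 1
f'(x) = 12x + 8
Substitute x = 5:
f'(5) = 12 * 5 + 8
= 60 + 8
= 68

68


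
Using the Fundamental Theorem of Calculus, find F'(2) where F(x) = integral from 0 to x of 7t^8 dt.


By the Fundamental Theorem of Calculus (Part 1):
If F(x) = integral from 0 to x of f(t) dt, then F'(x) = f(x)
Here f(t) = 7t^8
So F'(x) = 7x^8
Evaluate at x = 2:
F'(2) = 7 * 2^8
= 7 * 256
= 1792

1792


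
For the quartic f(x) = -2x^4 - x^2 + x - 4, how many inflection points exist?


Inflection points occur where f''(x) = 0 and concavity changes.
f(x) = -2x^4 - x^2 + x - 4
f'(x) = -8x^3 - 2x + 1
f''(x) = -24x^2 - 2
This is a quadratic in x. Use the discriminant to count real roots.
Discriminant = (0)^2 - 4 * (-24) * (-2)
= 0 - 192
= -192
Since discriminant < 0, f''(x) = 0 has no real solutions.
Number of inflection points: 0

0


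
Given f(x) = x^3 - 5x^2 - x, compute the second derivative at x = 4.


First derivative:
f'(x) = 3x^2 - 10x - 1
Second derivative:
f''(x) = 6x - 10
Substitute x = 4:
f''(4) = 6 * 4 - 10
= 24 - 10
= 14

14


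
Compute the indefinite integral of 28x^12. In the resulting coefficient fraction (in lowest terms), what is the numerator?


Apply the power rule for integration:
integral of ax^n dx = a/(n+1) * x^(n+1) + C
integral of 28x^12 dx
= 28/13 * x^13 + C
The coefficient in lowest terms is 28/13, and its numerator is 28

28


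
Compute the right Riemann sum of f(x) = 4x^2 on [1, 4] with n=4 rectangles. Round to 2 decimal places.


Right Riemann sum uses right endpoints of each subinterval.
Interval: [1, 4], n = 4
dx = (4 - 1) / 4 = 3/4
Right endpoints: [7/4, 5/2, 13/4, 4]
f values: [49/4, 25, 169/4, 64]
Sum = dx * (sum of f values)
= 3/4 * 287/2
= 861/8 ≈ 107.63

107.63


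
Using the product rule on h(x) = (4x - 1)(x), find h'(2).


Let u(x) = 4x - 1 and v(x) = x
u'(x) = 4
v'(x) = 1
Product rule: h'(x) = u'(x)*v(x) + u(x)*v'(x)
= 4 * (x) + (4x - 1) * 1
At x = 2:
u(2) = 4 * 2 - 1 = 7
v(2) = 1 * 2 + 0 = 2
h'(2) = 4 * 2 + 7 * 1
= 8 + 7
= 15

15


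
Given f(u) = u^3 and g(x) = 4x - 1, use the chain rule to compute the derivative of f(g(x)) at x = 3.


Using the chain rule: (f(g(x)))' = f'(g(x)) * g'(x)
First, find g(3):
g(3) = 4 * 3 - 1 = 11
Next, f'(u) = 3u^2
And g'(x) = 4
So f'(g(3)) * g'(3)
= 3 * 11^2 * 4
= 3 * 121 * 4
= 1452

1452


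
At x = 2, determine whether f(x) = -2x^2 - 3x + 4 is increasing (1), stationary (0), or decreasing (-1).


Compute f'(x) to determine behavior:
f'(x) = -4x - 3
f'(2) = -4 * 2 - 3
= -8 - 3
= -11
Since f'(2) < 0, the function is decreasing (-1)

-1


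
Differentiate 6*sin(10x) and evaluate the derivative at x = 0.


Apply the chain rule to differentiate 6*sin(10x):
d/dx [6*sin(10x)]
= 6 * cos(10x) * d/dx(10x)
= 6 * 10 * cos(10x)
= 60 * cos(10x)
Evaluate at x = 0:
= 60 * cos(0)
= 60 * 1
= 60

60


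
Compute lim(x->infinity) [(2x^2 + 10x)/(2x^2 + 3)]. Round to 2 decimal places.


For limits at infinity with equal-degree polynomials,
we compare leading coefficients.
Numerator leading term: 2x^2
Denominator leading term: 2x^2
Divide both by x^2:
lim = (2 + 10/x) / (2 + 3/x^2)
As x -> infinity, the 1/x and 1/x^2 terms vanish:
= 2/2 = 1 = 1.00

1.00


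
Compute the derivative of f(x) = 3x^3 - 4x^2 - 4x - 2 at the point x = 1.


Differentiate f(x) = 3x^3 - 4x^2 - 4x - 2 term by term:
f'(x) = 9x^2 - 8x - 4
Substitute x = 1:
f'(1) = 9 * 1^2 - 8 * 1 - 4
= 9 - 8 - 4
= -3

-3


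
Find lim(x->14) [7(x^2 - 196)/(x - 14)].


Direct substitution gives 0/0, so we factor the numerator.
Factor: 7(x^2 - 196) = 7 * (x - 14)(x + 14)
Cancel the common factor (x - 14):
7(x^2 - 196)/(x - 14) = 7 * (x + 14)
Now substitute x = 14:
= 7 * (14 + 14) = 196

196


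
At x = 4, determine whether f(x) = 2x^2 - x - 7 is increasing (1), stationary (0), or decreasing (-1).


Compute f'(x) to determine behavior:
f'(x) = 4x - 1
f'(4) = 4 * 4 - 1
= 16 - 1
= 15
Since f'(4) > 0, the function is increasing (1)

1


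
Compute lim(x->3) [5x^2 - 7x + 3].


Since polynomials are continuous, we use direct substitution.
lim(x->3) of 5x^2 - 7x + 3
= 5 * 3^2 - 7 * 3 + 3
= 45 - 21 + 3
= 27

27


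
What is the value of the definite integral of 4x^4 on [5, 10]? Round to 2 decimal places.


Find the antiderivative of 4x^4:
F(x) = 4/5 * x^5
Apply the Fundamental Theorem of Calculus:
F(10) - F(5)
= 4/5 * 10^5 - 4/5 * 5^5
= 4/5 * (100000 - 3125)
= 4/5 * 96875
= 77500 = 77500.00

77500.00


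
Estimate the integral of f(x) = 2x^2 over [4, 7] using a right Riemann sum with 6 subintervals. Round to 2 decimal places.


Right Riemann sum uses right endpoints of each subinterval.
Interval: [4, 7], n = 6
dx = (7 - 4) / 6 = 1/2
Right endpoints: [9/2, 5, 11/2, 6, 13/2, 7]
f values: [81/2, 50, 121/2, 72, 169/2, 98]
Sum = dx * (sum of f values)
= 1/2 * 811/2
= 811/4 = 202.75

202.75


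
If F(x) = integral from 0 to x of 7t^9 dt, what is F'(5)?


By the Fundamental Theorem of Calculus (Part 1):
If F(x) = integral from 0 to x of f(t) dt, then F'(x) = f(x)
Here f(t) = 7t^9
So F'(x) = 7x^9
Evaluate at x = 5:
F'(5) = 7 * 5^9
= 7 * 1953125
= 13671875

13671875


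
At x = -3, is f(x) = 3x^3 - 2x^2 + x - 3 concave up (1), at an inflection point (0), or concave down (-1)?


Concavity is determined by the sign of f''(x).
f(x) = 3x^3 - 2x^2 + x - 3
f'(x) = 9x^2 - 4x + 1
f''(x) = 18x - 4
f''(-3) = 18 * (-3) - 4
= -54 - 4
= -58
Since f''(-3) < 0, the function is concave down (-1)

-1


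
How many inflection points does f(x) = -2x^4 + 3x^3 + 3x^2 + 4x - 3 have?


Inflection points occur where f''(x) = 0 and concavity changes.
f(x) = -2x^4 + 3x^3 + 3x^2 + 4x - 3
f'(x) = -8x^3 + 9x^2 + 6x + 4
f''(x) = -24x^2 + 18x + 6
This is a quadratic in x. Use the discriminant to count real roots.
Discriminant = (18)^2 - 4 * (-24) * 6
= 324 - (-576)
= 900
Since discriminant > 0, f''(x) = 0 has 2 distinct real solutions.
A quadratic with two distinct real roots changes sign at each root, so concavity changes at both.
Number of inflection points: 2

2
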